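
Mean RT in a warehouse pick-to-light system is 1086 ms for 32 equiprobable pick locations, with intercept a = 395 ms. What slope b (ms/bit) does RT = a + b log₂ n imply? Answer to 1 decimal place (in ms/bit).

b = (1086 − 395) / log₂(32) = 691 / 5 = 138.200 ms/bit.

138.2 ms/bit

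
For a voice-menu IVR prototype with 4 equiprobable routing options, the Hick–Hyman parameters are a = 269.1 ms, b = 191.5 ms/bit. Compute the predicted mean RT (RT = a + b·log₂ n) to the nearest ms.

652 ms

log₂(4) = 2 bits, so RT = 269.1 + 191.5 × 2 ≈ 652.100 ms.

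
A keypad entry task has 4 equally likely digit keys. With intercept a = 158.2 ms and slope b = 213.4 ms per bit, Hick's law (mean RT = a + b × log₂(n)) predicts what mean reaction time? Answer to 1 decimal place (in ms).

585.0 ms

log₂(4) = 2 bits, so RT = 158.2 + 213.4 × 2 ≈ 585.000 ms.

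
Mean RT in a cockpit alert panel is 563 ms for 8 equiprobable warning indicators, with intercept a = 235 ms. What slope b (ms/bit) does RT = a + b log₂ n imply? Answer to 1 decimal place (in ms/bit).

109.3 ms/bit

b = (563 − 235) / log₂(8) = 328 / 3 = 109.333 ms/bit.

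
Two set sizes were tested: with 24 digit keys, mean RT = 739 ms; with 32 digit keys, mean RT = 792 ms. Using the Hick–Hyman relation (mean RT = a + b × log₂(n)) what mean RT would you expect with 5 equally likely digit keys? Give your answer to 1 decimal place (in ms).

450.0 ms

RT is linear in log₂ n, so two points fix the line:
  b = (792 − 739) / (log₂ 32 − log₂ 24) = 53 / (5 − 4.5850) = 127.699 ms/bit
  a = 739 − 127.699 × 4.5850 = 153.503 ms
Then RT(5) = 153.503 + 127.699 × log₂ 5 = 153.503 + 127.699 × 2.3219 ≈ 450.012 ms.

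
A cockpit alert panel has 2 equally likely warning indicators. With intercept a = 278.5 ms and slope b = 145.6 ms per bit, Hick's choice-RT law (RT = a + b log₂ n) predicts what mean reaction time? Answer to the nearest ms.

log₂(2) = 1 bits, so RT = 278.5 + 145.6 × 1 ≈ 424.100 ms.

424 ms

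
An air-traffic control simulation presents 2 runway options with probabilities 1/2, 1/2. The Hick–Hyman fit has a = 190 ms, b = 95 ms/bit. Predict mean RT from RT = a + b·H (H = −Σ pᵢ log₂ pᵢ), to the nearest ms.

285 ms

H = −Σ pᵢ log₂ pᵢ = 0.5·1 + 0.5·1 = 1.000 bits.
RT = 190 + 95 × 1.000 = 285.00 ms.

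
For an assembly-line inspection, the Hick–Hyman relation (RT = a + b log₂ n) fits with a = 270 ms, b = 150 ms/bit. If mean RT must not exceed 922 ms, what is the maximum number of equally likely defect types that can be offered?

20

Set 270 + 150·log₂ n ≤ 922 → log₂ n ≤ (922 − 270)/150 = 4.3467.
So n ≤ 2^4.3467 = 20.346; the largest integer n is 20.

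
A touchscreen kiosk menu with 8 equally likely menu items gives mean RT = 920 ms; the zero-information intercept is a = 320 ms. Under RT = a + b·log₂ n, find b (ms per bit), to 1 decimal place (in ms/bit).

8 alternatives carry log₂ 8 = 3 bits; the choice cost is 920 − 320 = 600 ms, so b = 600/3 = 200.000 ms/bit.

200.0 ms/bit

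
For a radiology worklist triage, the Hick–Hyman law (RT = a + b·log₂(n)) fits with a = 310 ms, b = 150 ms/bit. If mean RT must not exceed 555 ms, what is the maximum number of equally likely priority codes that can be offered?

3

Information budget: (555 − 310)/150 = 1.6333 bits, so n ≤ 2^1.6333 = 3.102 → at most 3.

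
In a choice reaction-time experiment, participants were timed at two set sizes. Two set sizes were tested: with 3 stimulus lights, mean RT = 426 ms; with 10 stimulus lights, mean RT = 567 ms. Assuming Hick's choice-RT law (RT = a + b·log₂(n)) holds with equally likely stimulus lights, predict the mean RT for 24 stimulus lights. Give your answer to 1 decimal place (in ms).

669.5 ms

RT is linear in log₂ n, so two points fix the line:
  b = (567 − 426) / (log₂ 10 − log₂ 3) = 141 / (3.3219 − 1.5850) = 81.176 ms/bit
  a = 426 − 81.176 × 1.5850 = 297.339 ms
Then RT(24) = 297.339 + 81.176 × log₂ 24 = 297.339 + 81.176 × 4.5850 ≈ 669.528 ms.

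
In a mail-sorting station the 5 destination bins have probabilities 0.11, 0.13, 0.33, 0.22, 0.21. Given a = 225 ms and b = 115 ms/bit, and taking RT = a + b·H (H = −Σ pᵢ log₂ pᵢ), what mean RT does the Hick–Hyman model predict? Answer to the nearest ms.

480 ms

H = 0.11·log₂(1/0.11) + 0.13·log₂(1/0.13) + 0.33·log₂(1/0.33) + 0.22·log₂(1/0.22) + 0.21·log₂(1/0.21) = 2.2141 bits.
RT = 225 + 115 × 2.2141 = 479.63 ms.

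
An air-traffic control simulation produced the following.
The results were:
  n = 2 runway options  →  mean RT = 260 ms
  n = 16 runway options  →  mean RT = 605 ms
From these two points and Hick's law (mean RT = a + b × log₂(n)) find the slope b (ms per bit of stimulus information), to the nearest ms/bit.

115 ms/bit

b = (RT₂ − RT₁)/(log₂ n₂ − log₂ n₁) = (605 − 260)/(4 − 1) = 115 ms/bit.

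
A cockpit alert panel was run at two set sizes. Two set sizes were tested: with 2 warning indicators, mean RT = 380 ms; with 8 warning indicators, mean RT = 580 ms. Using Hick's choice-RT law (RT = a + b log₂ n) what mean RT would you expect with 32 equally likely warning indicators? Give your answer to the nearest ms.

Solve the two-equation system in a and b:
  b = (580 − 380) / (log₂ 8 − log₂ 2) = 200 / (3 − 1) = 100 ms/bit
  a = 380 − 100 × 1 = 280 ms
Then RT(32) = 280 + 100 × log₂ 32 = 280 + 100 × 5 ≈ 780.000 ms.

780 ms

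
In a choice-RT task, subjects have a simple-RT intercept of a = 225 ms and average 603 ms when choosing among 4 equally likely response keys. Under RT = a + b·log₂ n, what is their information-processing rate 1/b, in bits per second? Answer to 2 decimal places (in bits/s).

5.29 bits/s

b = (603 − 225)/log₂ 4 = 378/2 = 189.000 ms per bit = 0.18900 s/bit; the reciprocal is 5.291 bits/s.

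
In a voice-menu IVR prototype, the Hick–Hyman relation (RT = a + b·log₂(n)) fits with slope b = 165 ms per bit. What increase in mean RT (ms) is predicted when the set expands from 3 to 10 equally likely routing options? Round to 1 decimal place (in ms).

286.6 ms

ΔRT = (a + b log₂ n₂) − (a + b log₂ n₁) = b·(log₂ n₂ − log₂ n₁).
log₂(10) − log₂(3) = 3.3219 − 1.5850 = 1.7370.
ΔRT = 165 × 1.7370 = 286.599 ms.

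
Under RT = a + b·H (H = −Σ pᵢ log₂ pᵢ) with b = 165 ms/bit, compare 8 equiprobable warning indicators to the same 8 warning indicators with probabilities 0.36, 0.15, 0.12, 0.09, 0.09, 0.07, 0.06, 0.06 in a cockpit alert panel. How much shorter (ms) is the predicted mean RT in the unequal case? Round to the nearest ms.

51 ms

Equiprobable entropy H₀ = log₂ 8 = 3.0000 bits.
Skewed entropy H = −Σ pᵢ log₂ pᵢ = 2.6892 bits.
ΔRT = b·(H₀ − H) = 165 × 0.3108 = 51.29 ms.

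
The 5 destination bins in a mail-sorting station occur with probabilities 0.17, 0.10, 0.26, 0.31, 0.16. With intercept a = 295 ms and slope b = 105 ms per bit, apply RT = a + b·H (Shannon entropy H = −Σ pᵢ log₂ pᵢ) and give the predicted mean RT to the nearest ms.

528 ms

Entropy contributions −pᵢ log₂ pᵢ: 0.4346, 0.3322, 0.5053, 0.5238, 0.4230; sum H = 2.2189 bits.
RT = a + bH = 295 + 105·2.2189 = 527.98 ms.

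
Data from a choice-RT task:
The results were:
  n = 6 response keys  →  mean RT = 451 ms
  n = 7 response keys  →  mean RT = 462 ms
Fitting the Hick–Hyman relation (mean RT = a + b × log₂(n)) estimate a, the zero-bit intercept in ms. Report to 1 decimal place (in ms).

323.1 ms

b = (RT₂ − RT₁)/(log₂ n₂ − log₂ n₁) = (462 − 451)/(2.8074 − 2.5850) = 49.462 ms/bit.
a = RT₁ − b·log₂ n₁ = 451 − 49.462 × 2.5850 = 323.142 ms.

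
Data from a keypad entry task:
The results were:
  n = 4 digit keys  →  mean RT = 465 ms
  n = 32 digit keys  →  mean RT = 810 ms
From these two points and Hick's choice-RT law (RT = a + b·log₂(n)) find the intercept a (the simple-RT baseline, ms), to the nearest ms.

235 ms

b = (RT₂ − RT₁)/(log₂ n₂ − log₂ n₁) = (810 − 465)/(5 − 2) = 115 ms/bit.
a = RT₁ − b·log₂ n₁ = 465 − 115 × 2 = 235.000 ms.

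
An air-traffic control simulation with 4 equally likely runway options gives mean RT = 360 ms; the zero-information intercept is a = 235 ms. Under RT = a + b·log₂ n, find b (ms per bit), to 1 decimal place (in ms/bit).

62.5 ms/bit

b = (360 − 235) / log₂(4) = 125 / 2 = 62.500 ms/bit.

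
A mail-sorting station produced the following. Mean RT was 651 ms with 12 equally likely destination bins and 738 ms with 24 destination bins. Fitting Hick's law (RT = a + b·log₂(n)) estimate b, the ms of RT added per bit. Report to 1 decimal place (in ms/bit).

87.0 ms/bit

b = (RT₂ − RT₁)/(log₂ n₂ − log₂ n₁) = (738 − 651)/(4.5850 − 3.5850) = 87.000 ms/bit.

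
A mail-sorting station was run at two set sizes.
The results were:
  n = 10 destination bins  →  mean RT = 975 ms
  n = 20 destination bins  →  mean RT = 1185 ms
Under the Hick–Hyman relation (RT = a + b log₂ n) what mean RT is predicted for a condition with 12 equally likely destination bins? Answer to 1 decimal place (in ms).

1030.2 ms

Solve the two-equation system in a and b:
  b = (1185 − 975) / (log₂ 20 − log₂ 10) = 210 / (4.3219 − 3.3219) = 210.000 ms/bit
  a = 975 − 210.000 × 3.3219 = 277.395 ms
Then RT(12) = 277.395 + 210.000 × log₂ 12 = 277.395 + 210.000 × 3.5850 ≈ 1030.237 ms.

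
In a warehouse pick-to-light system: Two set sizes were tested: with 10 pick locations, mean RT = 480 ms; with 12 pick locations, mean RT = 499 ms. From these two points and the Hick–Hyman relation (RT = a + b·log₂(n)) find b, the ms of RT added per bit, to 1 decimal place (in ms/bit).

72.2 ms/bit

Slope: b = (499 − 480) / (log₂ 12 − log₂ 10) = 19/0.2630 = 72.234 ms/bit.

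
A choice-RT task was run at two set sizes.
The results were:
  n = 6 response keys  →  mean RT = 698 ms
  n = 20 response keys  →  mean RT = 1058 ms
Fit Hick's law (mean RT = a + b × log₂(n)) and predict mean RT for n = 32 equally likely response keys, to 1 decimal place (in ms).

1198.5 ms

With log₂ n on the abscissa the relation is linear; from the two conditions:
  b = (1058 − 698) / (log₂ 20 − log₂ 6) = 360 / (4.3219 − 2.5850) = 207.258 ms/bit
  a = 698 − 207.258 × 2.5850 = 162.246 ms
Then RT(32) = 162.246 + 207.258 × log₂ 32 = 162.246 + 207.258 × 5 ≈ 1198.536 ms.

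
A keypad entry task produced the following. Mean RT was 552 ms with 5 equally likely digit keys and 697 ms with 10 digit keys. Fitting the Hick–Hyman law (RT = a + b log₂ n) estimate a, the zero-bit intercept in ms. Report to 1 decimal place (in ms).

215.3 ms

Slope: b = (697 − 552) / (log₂ 10 − log₂ 5) = 145/1.0000 = 145.000 ms/bit.
Intercept: a = 552 − 145.000·log₂(5) = 215.320 ms.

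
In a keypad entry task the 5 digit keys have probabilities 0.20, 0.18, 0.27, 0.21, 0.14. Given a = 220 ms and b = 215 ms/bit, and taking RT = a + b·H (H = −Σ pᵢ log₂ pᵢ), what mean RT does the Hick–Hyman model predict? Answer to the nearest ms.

712 ms

Entropy contributions −pᵢ log₂ pᵢ: 0.4644, 0.4453, 0.5100, 0.4728, 0.3971; sum H = 2.2896 bits.
RT = a + bH = 220 + 215·2.2896 = 712.27 ms.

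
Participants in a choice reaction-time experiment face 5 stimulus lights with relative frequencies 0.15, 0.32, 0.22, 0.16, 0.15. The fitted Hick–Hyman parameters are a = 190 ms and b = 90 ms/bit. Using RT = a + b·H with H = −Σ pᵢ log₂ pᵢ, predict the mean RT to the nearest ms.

393 ms

H = 0.15·log₂(1/0.15) + 0.32·log₂(1/0.32) + 0.22·log₂(1/0.22) + 0.16·log₂(1/0.16) + 0.15·log₂(1/0.15) = 2.2507 bits.
RT = 190 + 90 × 2.2507 = 392.56 ms.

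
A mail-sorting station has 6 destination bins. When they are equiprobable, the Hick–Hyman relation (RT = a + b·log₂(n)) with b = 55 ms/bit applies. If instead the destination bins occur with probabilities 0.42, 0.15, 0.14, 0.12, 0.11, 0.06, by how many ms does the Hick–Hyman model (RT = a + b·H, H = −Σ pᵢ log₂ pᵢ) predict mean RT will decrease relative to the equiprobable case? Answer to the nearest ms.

Equiprobable entropy H₀ = log₂ 6 = 2.5850 bits.
Skewed entropy H = −Σ pᵢ log₂ pᵢ = 2.2942 bits.
ΔRT = b·(H₀ − H) = 55 × 0.2908 = 15.99 ms.

16 ms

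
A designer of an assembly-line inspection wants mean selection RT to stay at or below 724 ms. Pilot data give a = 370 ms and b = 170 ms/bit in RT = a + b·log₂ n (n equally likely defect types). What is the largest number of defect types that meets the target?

4

Information budget: (724 − 370)/170 = 2.0824 bits, so n ≤ 2^2.0824 = 4.235 → at most 4.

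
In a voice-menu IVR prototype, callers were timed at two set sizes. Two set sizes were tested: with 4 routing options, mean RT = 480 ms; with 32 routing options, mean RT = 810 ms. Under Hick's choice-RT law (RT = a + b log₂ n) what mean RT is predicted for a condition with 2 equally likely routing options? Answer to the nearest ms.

370 ms

Fit slope and intercept:
  b = (810 − 480) / (log₂ 32 − log₂ 4) = 330 / (5 − 2) = 110 ms/bit
  a = 480 − 110 × 2 = 260 ms
Then RT(2) = 260 + 110 × log₂ 2 = 260 + 110 × 1 ≈ 370.000 ms.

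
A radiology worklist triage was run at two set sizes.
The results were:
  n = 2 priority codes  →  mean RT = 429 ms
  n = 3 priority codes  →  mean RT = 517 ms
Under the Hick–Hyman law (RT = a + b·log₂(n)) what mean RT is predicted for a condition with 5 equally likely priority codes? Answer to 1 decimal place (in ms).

627.9 ms

Solve the two-equation system in a and b:
  b = (517 − 429) / (log₂ 3 − log₂ 2) = 88 / (1.5850 − 1) = 150.437 ms/bit
  a = 429 − 150.437 × 1 = 278.563 ms
Then RT(5) = 278.563 + 150.437 × log₂ 5 = 278.563 + 150.437 × 2.3219 ≈ 627.867 ms.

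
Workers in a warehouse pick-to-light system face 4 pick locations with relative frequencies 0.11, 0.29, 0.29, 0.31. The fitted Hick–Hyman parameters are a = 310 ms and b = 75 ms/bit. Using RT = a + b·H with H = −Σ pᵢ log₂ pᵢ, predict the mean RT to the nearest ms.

H = 0.11·log₂(1/0.11) + 0.29·log₂(1/0.29) + 0.29·log₂(1/0.29) + 0.31·log₂(1/0.31) = 1.9099 bits.
RT = 310 + 75 × 1.9099 = 453.24 ms.

453 ms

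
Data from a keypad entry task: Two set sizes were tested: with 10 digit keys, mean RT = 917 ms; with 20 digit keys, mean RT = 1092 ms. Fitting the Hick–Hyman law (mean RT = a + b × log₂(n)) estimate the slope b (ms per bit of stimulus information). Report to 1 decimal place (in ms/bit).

175.0 ms/bit

Slope: b = (1092 − 917) / (log₂ 20 − log₂ 10) = 175/1.0000 = 175.000 ms/bit.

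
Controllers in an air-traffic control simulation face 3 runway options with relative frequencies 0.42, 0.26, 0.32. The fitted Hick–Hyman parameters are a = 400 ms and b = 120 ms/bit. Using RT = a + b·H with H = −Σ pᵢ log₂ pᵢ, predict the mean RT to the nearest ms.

587 ms

H = 0.42·log₂(1/0.42) + 0.26·log₂(1/0.26) + 0.32·log₂(1/0.32) = 1.5570 bits.
RT = 400 + 120 × 1.5570 = 586.84 ms.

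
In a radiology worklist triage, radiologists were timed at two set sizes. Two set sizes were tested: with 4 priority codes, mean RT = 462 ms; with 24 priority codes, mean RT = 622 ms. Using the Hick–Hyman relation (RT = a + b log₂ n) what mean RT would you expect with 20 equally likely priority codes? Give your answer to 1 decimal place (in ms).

605.7 ms

Fit slope and intercept:
  b = (622 − 462) / (log₂ 24 − log₂ 4) = 160 / (4.5850 − 2) = 61.896 ms/bit
  a = 462 − 61.896 × 2 = 338.207 ms
Then RT(20) = 338.207 + 61.896 × log₂ 20 = 338.207 + 61.896 × 4.3219 ≈ 605.719 ms.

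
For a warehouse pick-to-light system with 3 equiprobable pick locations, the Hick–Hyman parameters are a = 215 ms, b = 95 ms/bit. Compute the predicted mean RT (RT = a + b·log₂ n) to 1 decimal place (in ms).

365.6 ms

log₂(3) = 1.5850 bits, so RT = 215 + 95 × 1.5850 ≈ 365.571 ms.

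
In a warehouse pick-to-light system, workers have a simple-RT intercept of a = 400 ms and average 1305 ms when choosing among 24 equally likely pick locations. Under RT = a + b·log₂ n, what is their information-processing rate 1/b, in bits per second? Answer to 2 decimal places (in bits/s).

5.07 bits/s

b = (1305 − 400)/log₂ 24 = 905/4.5850 = 197.384 ms per bit = 0.19738 s/bit; the reciprocal is 5.066 bits/s.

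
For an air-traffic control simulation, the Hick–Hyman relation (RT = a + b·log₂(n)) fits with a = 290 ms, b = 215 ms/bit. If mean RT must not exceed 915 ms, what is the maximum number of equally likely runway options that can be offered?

Information budget: (915 − 290)/215 = 2.9070 bits, so n ≤ 2^2.9070 = 7.500 → at most 7.

7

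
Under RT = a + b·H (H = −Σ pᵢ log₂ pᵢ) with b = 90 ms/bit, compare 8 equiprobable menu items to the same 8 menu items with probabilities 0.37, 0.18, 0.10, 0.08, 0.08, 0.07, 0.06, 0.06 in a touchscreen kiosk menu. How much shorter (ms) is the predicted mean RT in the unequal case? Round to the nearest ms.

The RT saving is b·ΔH. Equiprobable H₀ = log₂(8) = 3.0000 bits; with the given probabilities H = 2.6469 bits.
b·(H₀ − H) = 90 × (3.0000 − 2.6469) = 31.78 ms.

32 ms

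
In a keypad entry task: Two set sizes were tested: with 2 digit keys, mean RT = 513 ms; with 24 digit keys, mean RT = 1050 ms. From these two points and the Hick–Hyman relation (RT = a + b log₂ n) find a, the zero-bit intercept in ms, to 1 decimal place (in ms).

363.2 ms

The slope on a log₂ axis is (1050 − 513) / (4.5850 − 1) = 149.792 ms/bit.
a = RT₁ − b·log₂ n₁ = 513 − 149.792 × 1 = 363.208 ms.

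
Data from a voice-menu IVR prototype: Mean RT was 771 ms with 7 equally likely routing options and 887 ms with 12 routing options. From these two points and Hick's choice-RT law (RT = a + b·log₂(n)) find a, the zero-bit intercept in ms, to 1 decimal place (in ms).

The slope on a log₂ axis is (887 − 771) / (3.5850 − 2.8074) = 149.176 ms/bit.
Intercept: a = 771 − 149.176·log₂(7) = 352.211 ms.

352.2 ms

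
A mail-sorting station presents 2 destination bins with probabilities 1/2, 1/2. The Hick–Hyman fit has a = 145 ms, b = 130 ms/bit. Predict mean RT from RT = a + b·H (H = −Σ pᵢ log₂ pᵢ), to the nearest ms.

275 ms

Each term −pᵢ log₂ pᵢ: 0.5·1 + 0.5·1; summed, H = 1.000 bits.
Mean RT = a + bH = 145 + 130·1.000 = 275.00 ms.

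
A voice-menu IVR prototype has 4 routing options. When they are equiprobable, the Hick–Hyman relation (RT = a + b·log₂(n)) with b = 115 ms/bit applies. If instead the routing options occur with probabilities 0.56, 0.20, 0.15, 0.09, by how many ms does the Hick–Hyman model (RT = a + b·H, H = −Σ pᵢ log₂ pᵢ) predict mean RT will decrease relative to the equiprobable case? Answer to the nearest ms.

Equiprobable entropy H₀ = log₂ 4 = 2.0000 bits.
Skewed entropy H = −Σ pᵢ log₂ pᵢ = 1.6560 bits.
ΔRT = b·(H₀ − H) = 115 × 0.3440 = 39.56 ms.

40 ms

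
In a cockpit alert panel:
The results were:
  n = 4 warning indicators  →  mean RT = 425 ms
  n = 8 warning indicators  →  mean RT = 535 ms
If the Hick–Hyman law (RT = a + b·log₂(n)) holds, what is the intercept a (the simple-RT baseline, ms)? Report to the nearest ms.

205 ms

b = (RT₂ − RT₁)/(log₂ n₂ − log₂ n₁) = (535 − 425)/(3 − 2) = 110 ms/bit.
Intercept: a = 425 − 110·log₂(4) = 205.000 ms.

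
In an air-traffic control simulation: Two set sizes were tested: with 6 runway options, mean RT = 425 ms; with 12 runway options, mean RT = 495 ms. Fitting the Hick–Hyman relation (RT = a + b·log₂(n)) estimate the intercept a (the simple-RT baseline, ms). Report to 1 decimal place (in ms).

244.1 ms

b = (RT₂ − RT₁)/(log₂ n₂ − log₂ n₁) = (495 − 425)/(3.5850 − 2.5850) = 70.000 ms/bit.
a = RT₁ − b·log₂ n₁ = 425 − 70.000 × 2.5850 = 244.053 ms.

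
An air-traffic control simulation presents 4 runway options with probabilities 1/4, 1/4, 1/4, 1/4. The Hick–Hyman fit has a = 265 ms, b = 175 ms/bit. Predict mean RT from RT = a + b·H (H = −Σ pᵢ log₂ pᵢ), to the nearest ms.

615 ms

Each term −pᵢ log₂ pᵢ: 0.25·2 + 0.25·2 + 0.25·2 + 0.25·2; summed, H = 2.000 bits.
Mean RT = a + bH = 265 + 175·2.000 = 615.00 ms.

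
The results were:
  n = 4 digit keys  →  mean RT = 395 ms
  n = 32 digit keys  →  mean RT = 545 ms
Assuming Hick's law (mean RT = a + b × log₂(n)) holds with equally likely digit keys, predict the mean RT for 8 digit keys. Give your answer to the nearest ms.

Solve the two-equation system in a and b:
  b = (545 − 395) / (log₂ 32 − log₂ 4) = 150 / (5 − 2) = 50 ms/bit
  a = 395 − 50 × 2 = 295 ms
Then RT(8) = 295 + 50 × log₂ 8 = 295 + 50 × 3 ≈ 445.000 ms.

445 ms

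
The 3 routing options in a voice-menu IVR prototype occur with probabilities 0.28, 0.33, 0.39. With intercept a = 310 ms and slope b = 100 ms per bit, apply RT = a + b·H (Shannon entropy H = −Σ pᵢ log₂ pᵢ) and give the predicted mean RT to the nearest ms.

467 ms

H = 0.28·log₂(1/0.28) + 0.33·log₂(1/0.33) + 0.39·log₂(1/0.39) = 1.5718 bits.
RT = 310 + 100 × 1.5718 = 467.18 ms.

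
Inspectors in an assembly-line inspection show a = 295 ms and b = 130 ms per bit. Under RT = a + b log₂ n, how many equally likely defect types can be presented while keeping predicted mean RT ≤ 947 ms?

32

Information budget: (947 − 295)/130 = 5.0154 bits, so n ≤ 2^5.0154 = 32.343 → at most 32.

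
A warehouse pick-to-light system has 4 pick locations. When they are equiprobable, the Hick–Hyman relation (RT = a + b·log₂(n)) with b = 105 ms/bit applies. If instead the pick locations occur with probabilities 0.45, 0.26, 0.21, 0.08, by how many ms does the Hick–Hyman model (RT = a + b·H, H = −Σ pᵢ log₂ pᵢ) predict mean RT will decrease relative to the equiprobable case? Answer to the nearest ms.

The RT saving is b·ΔH. Equiprobable H₀ = log₂(4) = 2.0000 bits; with the given probabilities H = 1.7880 bits.
b·(H₀ − H) = 105 × (2.0000 − 1.7880) = 22.26 ms.

22 ms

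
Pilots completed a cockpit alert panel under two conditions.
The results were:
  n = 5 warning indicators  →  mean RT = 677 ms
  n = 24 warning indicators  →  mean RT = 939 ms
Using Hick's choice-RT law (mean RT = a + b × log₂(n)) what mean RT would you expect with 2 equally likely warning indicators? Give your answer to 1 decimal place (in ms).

Fit slope and intercept:
  b = (939 − 677) / (log₂ 24 − log₂ 5) = 262 / (4.5850 − 2.3219) = 115.774 ms/bit
  a = 677 − 115.774 × 2.3219 = 408.182 ms
Then RT(2) = 408.182 + 115.774 × log₂ 2 = 408.182 + 115.774 × 1 ≈ 523.955 ms.

524.0 ms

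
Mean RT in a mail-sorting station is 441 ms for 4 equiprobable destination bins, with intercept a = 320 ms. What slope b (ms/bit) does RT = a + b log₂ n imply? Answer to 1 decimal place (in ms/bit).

4 alternatives carry log₂ 4 = 2 bits; the choice cost is 441 − 320 = 121 ms, so b = 121/2 = 60.500 ms/bit.

60.5 ms/bit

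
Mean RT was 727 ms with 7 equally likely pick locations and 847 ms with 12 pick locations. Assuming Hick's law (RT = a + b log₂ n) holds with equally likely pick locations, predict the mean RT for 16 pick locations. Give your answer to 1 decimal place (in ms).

911.0 ms

RT is linear in log₂ n, so two points fix the line:
  b = (847 − 727) / (log₂ 12 − log₂ 7) = 120 / (3.5850 − 2.8074) = 154.319 ms/bit
  a = 727 − 154.319 × 2.8074 = 293.770 ms
Then RT(16) = 293.770 + 154.319 × log₂ 16 = 293.770 + 154.319 × 4 ≈ 911.048 ms.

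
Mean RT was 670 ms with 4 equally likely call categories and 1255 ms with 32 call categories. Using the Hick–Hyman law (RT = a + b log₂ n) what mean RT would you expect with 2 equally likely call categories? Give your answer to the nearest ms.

RT is linear in log₂ n, so two points fix the line:
  b = (1255 − 670) / (log₂ 32 − log₂ 4) = 585 / (5 − 2) = 195 ms/bit
  a = 670 − 195 × 2 = 280 ms
Then RT(2) = 280 + 195 × log₂ 2 = 280 + 195 × 1 ≈ 475.000 ms.

475 ms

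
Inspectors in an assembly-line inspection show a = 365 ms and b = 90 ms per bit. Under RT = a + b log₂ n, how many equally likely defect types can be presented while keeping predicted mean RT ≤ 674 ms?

Information budget: (674 − 365)/90 = 3.4333 bits, so n ≤ 2^3.4333 = 10.803 → at most 10.

10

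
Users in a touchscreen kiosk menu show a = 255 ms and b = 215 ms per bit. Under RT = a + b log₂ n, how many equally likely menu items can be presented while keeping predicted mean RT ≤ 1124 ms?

16

Set 255 + 215·log₂ n ≤ 1124 → log₂ n ≤ (1124 − 255)/215 = 4.0419.
So n ≤ 2^4.0419 = 16.471; the largest integer n is 16.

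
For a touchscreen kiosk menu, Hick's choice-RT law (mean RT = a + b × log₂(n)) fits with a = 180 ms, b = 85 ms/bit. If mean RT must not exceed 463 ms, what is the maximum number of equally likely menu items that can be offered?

85·log₂ n ≤ 463 − 180 = 283, giving log₂ n ≤ 3.3294 and n ≤ 10.052. The largest whole number is 10.

10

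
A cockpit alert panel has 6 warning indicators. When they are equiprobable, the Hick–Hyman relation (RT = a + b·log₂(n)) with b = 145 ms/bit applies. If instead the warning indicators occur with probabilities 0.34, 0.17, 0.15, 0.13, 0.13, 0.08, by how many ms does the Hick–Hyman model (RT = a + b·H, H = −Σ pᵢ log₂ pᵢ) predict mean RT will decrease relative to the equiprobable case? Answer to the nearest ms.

22 ms

Equiprobable entropy H₀ = log₂ 6 = 2.5850 bits.
Skewed entropy H = −Σ pᵢ log₂ pᵢ = 2.4311 bits.
ΔRT = b·(H₀ − H) = 145 × 0.1539 = 22.31 ms.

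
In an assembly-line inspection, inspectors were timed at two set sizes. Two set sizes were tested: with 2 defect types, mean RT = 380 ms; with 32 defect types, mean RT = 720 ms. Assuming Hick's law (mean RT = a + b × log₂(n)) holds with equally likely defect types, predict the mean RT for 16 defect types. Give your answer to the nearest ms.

Solve the two-equation system in a and b:
  b = (720 − 380) / (log₂ 32 − log₂ 2) = 340 / (5 − 1) = 85 ms/bit
  a = 380 − 85 × 1 = 295 ms
Then RT(16) = 295 + 85 × log₂ 16 = 295 + 85 × 4 ≈ 635.000 ms.

635 ms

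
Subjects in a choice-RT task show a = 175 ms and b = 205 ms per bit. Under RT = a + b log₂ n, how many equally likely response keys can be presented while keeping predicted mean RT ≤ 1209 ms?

Information budget: (1209 − 175)/205 = 5.0439 bits, so n ≤ 2^5.0439 = 32.989 → at most 32.

32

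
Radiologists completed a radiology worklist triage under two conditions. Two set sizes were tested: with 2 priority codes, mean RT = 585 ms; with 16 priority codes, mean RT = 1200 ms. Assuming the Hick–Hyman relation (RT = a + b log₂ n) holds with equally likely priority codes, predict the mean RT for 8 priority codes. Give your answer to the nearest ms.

995 ms

Solve the two-equation system in a and b:
  b = (1200 − 585) / (log₂ 16 − log₂ 2) = 615 / (4 − 1) = 205 ms/bit
  a = 585 − 205 × 1 = 380 ms
Then RT(8) = 380 + 205 × log₂ 8 = 380 + 205 × 3 ≈ 995.000 ms.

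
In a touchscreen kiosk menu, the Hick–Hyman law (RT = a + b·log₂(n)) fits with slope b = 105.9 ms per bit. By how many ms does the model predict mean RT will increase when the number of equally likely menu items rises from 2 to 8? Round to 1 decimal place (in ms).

211.8 ms

The intercept a cancels: ΔRT = b·(log₂ n₂ − log₂ n₁) = b·log₂(n₂/n₁).
log₂(8) − log₂(2) = log₂(8/2) = log₂(4) = 2.
ΔRT = 105.9 × 2.0000 = 211.800 ms.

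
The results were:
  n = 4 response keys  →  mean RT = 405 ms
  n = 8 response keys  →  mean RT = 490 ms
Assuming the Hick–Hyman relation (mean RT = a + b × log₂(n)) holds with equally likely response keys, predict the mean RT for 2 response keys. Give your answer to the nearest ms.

320 ms

RT is linear in log₂ n, so two points fix the line:
  b = (490 − 405) / (log₂ 8 − log₂ 4) = 85 / (3 − 2) = 85 ms/bit
  a = 405 − 85 × 2 = 235 ms
Then RT(2) = 235 + 85 × log₂ 2 = 235 + 85 × 1 ≈ 320.000 ms.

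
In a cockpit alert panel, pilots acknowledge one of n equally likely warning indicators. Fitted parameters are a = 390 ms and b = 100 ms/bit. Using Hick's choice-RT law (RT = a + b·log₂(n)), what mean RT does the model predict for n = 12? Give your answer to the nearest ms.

log₂(12) = 3.5850 bits, so RT = 390 + 100 × 3.5850 ≈ 748.496 ms.

748 ms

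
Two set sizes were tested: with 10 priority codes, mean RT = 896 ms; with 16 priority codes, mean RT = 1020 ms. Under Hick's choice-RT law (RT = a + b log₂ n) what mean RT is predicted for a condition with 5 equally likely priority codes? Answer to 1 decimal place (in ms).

RT is linear in log₂ n, so two points fix the line:
  b = (1020 − 896) / (log₂ 16 − log₂ 10) = 124 / (4 − 3.3219) = 182.871 ms/bit
  a = 896 − 182.871 × 3.3219 = 288.514 ms
Then RT(5) = 288.514 + 182.871 × log₂ 5 = 288.514 + 182.871 × 2.3219 ≈ 713.129 ms.

713.1 ms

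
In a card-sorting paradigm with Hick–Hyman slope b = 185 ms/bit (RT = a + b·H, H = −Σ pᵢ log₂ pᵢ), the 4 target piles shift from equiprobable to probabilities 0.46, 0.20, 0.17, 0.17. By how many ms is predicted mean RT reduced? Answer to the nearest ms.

28 ms

The RT saving is b·ΔH. Equiprobable H₀ = log₂(4) = 2.0000 bits; with the given probabilities H = 1.8489 bits.
b·(H₀ − H) = 185 × (2.0000 − 1.8489) = 27.95 ms.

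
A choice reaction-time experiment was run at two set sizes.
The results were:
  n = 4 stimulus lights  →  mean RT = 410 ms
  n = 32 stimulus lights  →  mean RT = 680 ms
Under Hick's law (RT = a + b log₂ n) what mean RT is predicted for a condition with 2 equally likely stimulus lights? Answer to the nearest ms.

Solve the two-equation system in a and b:
  b = (680 − 410) / (log₂ 32 − log₂ 4) = 270 / (5 − 2) = 90 ms/bit
  a = 410 − 90 × 2 = 230 ms
Then RT(2) = 230 + 90 × log₂ 2 = 230 + 90 × 1 ≈ 320.000 ms.

320 ms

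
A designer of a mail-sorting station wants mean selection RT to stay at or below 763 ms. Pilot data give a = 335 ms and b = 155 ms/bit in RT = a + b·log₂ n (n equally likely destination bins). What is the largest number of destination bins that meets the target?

Set 335 + 155·log₂ n ≤ 763 → log₂ n ≤ (763 − 335)/155 = 2.7613.
So n ≤ 2^2.7613 = 6.780; the largest integer n is 6.

6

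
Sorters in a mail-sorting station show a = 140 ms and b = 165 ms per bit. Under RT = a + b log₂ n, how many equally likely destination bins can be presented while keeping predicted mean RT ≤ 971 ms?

32

Information budget: (971 − 140)/165 = 5.0364 bits, so n ≤ 2^5.0364 = 32.817 → at most 32.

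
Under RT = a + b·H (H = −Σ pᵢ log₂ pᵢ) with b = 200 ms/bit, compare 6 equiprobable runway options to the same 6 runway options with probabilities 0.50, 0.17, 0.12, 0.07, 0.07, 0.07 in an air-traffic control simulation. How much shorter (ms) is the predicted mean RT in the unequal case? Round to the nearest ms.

96 ms

The RT saving is b·ΔH. Equiprobable H₀ = log₂(6) = 2.5850 bits; with the given probabilities H = 2.1073 bits.
b·(H₀ − H) = 200 × (2.5850 − 2.1073) = 95.53 ms.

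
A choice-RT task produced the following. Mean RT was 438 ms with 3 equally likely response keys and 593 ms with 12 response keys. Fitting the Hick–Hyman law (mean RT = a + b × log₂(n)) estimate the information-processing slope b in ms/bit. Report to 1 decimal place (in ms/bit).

77.5 ms/bit

b = (RT₂ − RT₁)/(log₂ n₂ − log₂ n₁) = (593 − 438)/(3.5850 − 1.5850) = 77.500 ms/bit.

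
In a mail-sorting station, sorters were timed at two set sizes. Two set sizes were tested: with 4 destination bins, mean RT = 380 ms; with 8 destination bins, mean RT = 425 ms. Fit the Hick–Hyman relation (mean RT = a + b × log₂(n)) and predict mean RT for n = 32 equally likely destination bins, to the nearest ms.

Fit slope and intercept:
  b = (425 − 380) / (log₂ 8 − log₂ 4) = 45 / (3 − 2) = 45 ms/bit
  a = 380 − 45 × 2 = 290 ms
Then RT(32) = 290 + 45 × log₂ 32 = 290 + 45 × 5 ≈ 515.000 ms.

515 ms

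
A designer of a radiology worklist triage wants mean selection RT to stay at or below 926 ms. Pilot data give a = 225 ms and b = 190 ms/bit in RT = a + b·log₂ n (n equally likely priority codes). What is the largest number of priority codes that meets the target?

190·log₂ n ≤ 926 − 225 = 701, giving log₂ n ≤ 3.6895 and n ≤ 12.902. The largest whole number is 12.

12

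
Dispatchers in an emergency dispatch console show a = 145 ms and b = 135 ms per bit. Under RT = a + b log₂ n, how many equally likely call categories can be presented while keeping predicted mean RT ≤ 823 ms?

Set 145 + 135·log₂ n ≤ 823 → log₂ n ≤ (823 − 145)/135 = 5.0222.
So n ≤ 2^5.0222 = 32.497; the largest integer n is 32.

32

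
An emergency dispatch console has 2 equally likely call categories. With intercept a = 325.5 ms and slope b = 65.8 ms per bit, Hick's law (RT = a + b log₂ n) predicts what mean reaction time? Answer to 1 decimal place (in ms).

log₂(2) = 1 bits, so RT = 325.5 + 65.8 × 1 ≈ 391.300 ms.

391.3 ms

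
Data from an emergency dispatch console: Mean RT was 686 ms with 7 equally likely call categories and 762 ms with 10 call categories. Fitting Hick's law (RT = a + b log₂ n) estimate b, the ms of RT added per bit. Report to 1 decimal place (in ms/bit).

147.7 ms/bit

Slope: b = (762 − 686) / (log₂ 10 − log₂ 7) = 76/0.5146 = 147.695 ms/bit.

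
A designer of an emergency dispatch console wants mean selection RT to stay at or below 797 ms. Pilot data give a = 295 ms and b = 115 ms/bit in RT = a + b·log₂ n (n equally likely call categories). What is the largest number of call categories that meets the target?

115·log₂ n ≤ 797 − 295 = 502, giving log₂ n ≤ 4.3652 and n ≤ 20.609. The largest whole number is 20.

20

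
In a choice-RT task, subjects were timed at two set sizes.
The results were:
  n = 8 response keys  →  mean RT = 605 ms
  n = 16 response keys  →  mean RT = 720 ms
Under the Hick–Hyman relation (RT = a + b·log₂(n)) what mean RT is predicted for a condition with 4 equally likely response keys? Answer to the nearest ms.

490 ms

Solve the two-equation system in a and b:
  b = (720 − 605) / (log₂ 16 − log₂ 8) = 115 / (4 − 3) = 115 ms/bit
  a = 605 − 115 × 3 = 260 ms
Then RT(4) = 260 + 115 × log₂ 4 = 260 + 115 × 2 ≈ 490.000 ms.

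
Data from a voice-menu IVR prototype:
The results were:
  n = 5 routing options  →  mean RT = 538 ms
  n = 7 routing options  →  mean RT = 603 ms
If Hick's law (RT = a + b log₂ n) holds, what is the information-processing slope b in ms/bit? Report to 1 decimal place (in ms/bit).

133.9 ms/bit

b = (RT₂ − RT₁)/(log₂ n₂ − log₂ n₁) = (603 − 538)/(2.8074 − 2.3219) = 133.903 ms/bit.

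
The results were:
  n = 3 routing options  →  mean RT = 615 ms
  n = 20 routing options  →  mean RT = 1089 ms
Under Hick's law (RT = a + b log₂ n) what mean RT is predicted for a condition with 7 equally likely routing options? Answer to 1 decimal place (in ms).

Solve the two-equation system in a and b:
  b = (1089 − 615) / (log₂ 20 − log₂ 3) = 474 / (4.3219 − 1.5850) = 173.184 ms/bit
  a = 615 − 173.184 × 1.5850 = 340.509 ms
Then RT(7) = 340.509 + 173.184 × log₂ 7 = 340.509 + 173.184 × 2.8074 ≈ 826.699 ms.

826.7 ms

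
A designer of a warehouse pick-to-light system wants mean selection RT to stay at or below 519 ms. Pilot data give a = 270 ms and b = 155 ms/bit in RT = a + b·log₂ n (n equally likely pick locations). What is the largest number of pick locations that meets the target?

3

155·log₂ n ≤ 519 − 270 = 249, giving log₂ n ≤ 1.6065 and n ≤ 3.045. The largest whole number is 3.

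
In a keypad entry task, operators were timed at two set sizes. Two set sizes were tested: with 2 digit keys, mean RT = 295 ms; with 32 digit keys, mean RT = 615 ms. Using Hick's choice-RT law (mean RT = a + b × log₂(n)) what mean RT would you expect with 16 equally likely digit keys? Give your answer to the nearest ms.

RT is linear in log₂ n, so two points fix the line:
  b = (615 − 295) / (log₂ 32 − log₂ 2) = 320 / (5 − 1) = 80 ms/bit
  a = 295 − 80 × 1 = 215 ms
Then RT(16) = 215 + 80 × log₂ 16 = 215 + 80 × 4 ≈ 535.000 ms.

535 ms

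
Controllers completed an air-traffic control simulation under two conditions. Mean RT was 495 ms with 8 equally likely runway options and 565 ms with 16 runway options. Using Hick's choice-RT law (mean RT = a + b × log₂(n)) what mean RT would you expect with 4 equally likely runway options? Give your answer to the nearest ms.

RT is linear in log₂ n, so two points fix the line:
  b = (565 − 495) / (log₂ 16 − log₂ 8) = 70 / (4 − 3) = 70 ms/bit
  a = 495 − 70 × 3 = 285 ms
Then RT(4) = 285 + 70 × log₂ 4 = 285 + 70 × 2 ≈ 425.000 ms.

425 ms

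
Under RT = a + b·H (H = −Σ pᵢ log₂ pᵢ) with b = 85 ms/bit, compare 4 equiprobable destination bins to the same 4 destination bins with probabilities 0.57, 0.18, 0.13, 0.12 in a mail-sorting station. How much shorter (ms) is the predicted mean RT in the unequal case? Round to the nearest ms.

29 ms

The RT saving is b·ΔH. Equiprobable H₀ = log₂(4) = 2.0000 bits; with the given probabilities H = 1.6573 bits.
b·(H₀ − H) = 85 × (2.0000 − 1.6573) = 29.13 ms.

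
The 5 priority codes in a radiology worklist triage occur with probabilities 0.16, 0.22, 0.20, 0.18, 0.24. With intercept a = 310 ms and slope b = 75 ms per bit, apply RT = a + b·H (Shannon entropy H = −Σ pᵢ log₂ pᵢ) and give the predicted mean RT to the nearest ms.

H = 0.16·log₂(1/0.16) + 0.22·log₂(1/0.22) + 0.20·log₂(1/0.20) + 0.18·log₂(1/0.18) + 0.24·log₂(1/0.24) = 2.3074 bits.
RT = 310 + 75 × 2.3074 = 483.06 ms.

483 ms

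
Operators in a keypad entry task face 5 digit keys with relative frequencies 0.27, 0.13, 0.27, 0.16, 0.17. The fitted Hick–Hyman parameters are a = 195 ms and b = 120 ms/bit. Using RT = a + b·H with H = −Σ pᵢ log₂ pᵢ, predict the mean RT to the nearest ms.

Entropy contributions −pᵢ log₂ pᵢ: 0.5100, 0.3826, 0.5100, 0.4230, 0.4346; sum H = 2.2603 bits.
RT = a + bH = 195 + 120·2.2603 = 466.23 ms.

466 ms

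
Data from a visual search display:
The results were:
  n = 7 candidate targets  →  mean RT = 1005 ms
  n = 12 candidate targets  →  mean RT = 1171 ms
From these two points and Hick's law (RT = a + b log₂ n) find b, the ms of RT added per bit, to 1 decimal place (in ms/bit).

213.5 ms/bit

b = (RT₂ − RT₁)/(log₂ n₂ − log₂ n₁) = (1171 − 1005)/(3.5850 − 2.8074) = 213.475 ms/bit.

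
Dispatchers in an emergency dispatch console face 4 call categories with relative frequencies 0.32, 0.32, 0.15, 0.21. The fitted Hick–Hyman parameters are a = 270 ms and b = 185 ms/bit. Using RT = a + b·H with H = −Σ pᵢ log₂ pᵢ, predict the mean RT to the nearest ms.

H = 0.32·log₂(1/0.32) + 0.32·log₂(1/0.32) + 0.15·log₂(1/0.15) + 0.21·log₂(1/0.21) = 1.9354 bits.
RT = 270 + 185 × 1.9354 = 628.06 ms.

628 ms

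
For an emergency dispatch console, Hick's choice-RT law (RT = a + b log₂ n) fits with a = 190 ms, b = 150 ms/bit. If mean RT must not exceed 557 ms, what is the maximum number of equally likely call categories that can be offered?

Information budget: (557 − 190)/150 = 2.4467 bits, so n ≤ 2^2.4467 = 5.452 → at most 5.

5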